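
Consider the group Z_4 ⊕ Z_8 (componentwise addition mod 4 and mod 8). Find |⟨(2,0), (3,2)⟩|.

8

|⟨(2,0)⟩| = 2 and |⟨(3,2)⟩| = 4, so |H| is a multiple of lcm(2, 4) = 4 and divides |G| = 32.
Closing under the operation: H = {(0,0), (0,4), (1,2), (1,6), (2,0), (2,4), (3,2), (3,6)}, so |H| = 8.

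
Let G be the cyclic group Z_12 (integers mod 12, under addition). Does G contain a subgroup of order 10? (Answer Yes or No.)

10 does not divide |G| = 12, so by Lagrange no subgroup of order 10 exists.

No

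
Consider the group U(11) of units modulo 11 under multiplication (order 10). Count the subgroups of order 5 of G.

1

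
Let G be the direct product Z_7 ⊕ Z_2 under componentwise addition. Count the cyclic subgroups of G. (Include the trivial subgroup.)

4

Group the elements of G by the cyclic subgroup they generate; each cyclic subgroup of order d accounts for φ(d) elements.
Cyclic subgroups by order — order 1: 1; order 2: 1; order 7: 1; order 14: 1.
Total: 4.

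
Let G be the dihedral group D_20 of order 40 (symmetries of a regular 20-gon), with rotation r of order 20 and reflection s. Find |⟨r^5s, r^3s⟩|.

20

|⟨r^5s⟩| = 2 and |⟨r^3s⟩| = 2, so |H| is a multiple of lcm(2, 2) = 2 and divides |G| = 40.
Closing under the operation: H = {e, r^2, r^4, r^6, r^8, r^10, r^12, r^14, r^16, r^18, rs, r^3s, r^5s, r^7s, r^9s, r^11s, r^13s, r^15s, r^17s, r^19s}, so |H| = 20.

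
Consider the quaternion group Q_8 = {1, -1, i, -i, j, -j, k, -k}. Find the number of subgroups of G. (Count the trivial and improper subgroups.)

6

|G| = 8, so by Lagrange every subgroup order divides 8. Divisors: 1, 2, 4, 8.
Subgroups by order — order 1: 1; order 2: 1; order 4: 3; order 8: 1.
Total: 1 + 1 + 3 + 1 = 6.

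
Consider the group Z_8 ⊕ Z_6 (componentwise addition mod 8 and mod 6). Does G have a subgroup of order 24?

Yes

24 | 48. A subgroup of order 24 is {(0,0), (0,1), (0,2), (0,3), (0,4), (0,5), (2,0), (2,1), (2,2), (2,3), (2,4), (2,5), (4,0), (4,1), (4,2), (4,3), (4,4), (4,5), (6,0), (6,1), (6,2), (6,3), (6,4), (6,5)}.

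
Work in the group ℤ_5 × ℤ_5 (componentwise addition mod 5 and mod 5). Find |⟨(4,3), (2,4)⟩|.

|⟨(4,3)⟩| = 5 and |⟨(2,4)⟩| = 5, so |H| is a multiple of lcm(5, 5) = 5 and divides |G| = 25.
Closing under the operation: H = {(0,0), (1,2), (2,4), (3,1), (4,3)}, so |H| = 5.

5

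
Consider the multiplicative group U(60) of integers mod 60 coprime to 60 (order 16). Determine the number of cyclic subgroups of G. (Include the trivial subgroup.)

Each element a generates a cyclic subgroup ⟨a⟩; distinct elements may generate the same one (a cyclic group of order d has φ(d) generators).
Cyclic subgroups by order — order 1: 1; order 2: 7; order 4: 4.
Total: 12.

12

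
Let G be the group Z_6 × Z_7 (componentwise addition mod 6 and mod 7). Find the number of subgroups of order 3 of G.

1

|G| = 42 and 3 | 42, so subgroups of order 3 are possible by Lagrange.
The subgroups of order 3 are: {(0,0), (2,0), (4,0)}.
So G has 1 subgroup of order 3.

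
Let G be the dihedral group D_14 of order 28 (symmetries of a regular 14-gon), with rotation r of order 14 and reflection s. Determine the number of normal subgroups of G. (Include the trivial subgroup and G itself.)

G has 28 subgroups. Checking conjugation-invariance by order — order 1: 1/1 normal; order 2: 1/15 normal; order 4: 0/7 normal; order 7: 1/1 normal; order 14: 3/3 normal; order 28: 1/1 normal.
Total normal subgroups: 7.

7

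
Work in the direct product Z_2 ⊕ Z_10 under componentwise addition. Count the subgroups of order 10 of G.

3

|G| = 20 and 10 | 20, so subgroups of order 10 are possible by Lagrange.
The subgroups of order 10 are: {(0,0), (0,1), (0,2), (0,3), (0,4), (0,5), (0,6), (0,7), (0,8), (0,9)}; {(0,0), (0,2), (0,4), (0,6), (0,8), (1,0), (1,2), (1,4), (1,6), (1,8)}; {(0,0), (0,2), (0,4), (0,6), (0,8), (1,1), (1,3), (1,5), (1,7), (1,9)}.
So G has 3 subgroups of order 10.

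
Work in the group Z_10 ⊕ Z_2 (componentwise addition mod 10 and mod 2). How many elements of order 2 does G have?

An element (a,b) has order lcm(ord(a), ord(b)); count pairs with lcm equal to 2.
Enumerating gives 3 such elements.

3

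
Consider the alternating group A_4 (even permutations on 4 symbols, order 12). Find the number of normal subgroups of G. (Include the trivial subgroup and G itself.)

G has 10 subgroups. Checking conjugation-invariance by order — order 1: 1/1 normal; order 2: 0/3 normal; order 3: 0/4 normal; order 4: 1/1 normal; order 12: 1/1 normal.
Total normal subgroups: 3.

3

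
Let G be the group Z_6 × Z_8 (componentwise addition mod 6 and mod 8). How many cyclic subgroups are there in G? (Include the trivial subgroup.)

Group the elements of G by the cyclic subgroup they generate; each cyclic subgroup of order d accounts for φ(d) elements.
Cyclic subgroups by order — order 1: 1; order 2: 3; order 3: 1; order 4: 2; order 6: 3; order 8: 2; order 12: 2; order 24: 2.
Total: 16.

16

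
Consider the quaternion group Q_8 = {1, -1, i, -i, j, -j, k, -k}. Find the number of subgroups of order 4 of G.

|G| = 8 and 4 | 8, so subgroups of order 4 are possible by Lagrange.
The subgroups of order 4 are: {1, -1, i, -i}; {1, -1, j, -j}; {1, -1, k, -k}.
So G has 3 subgroups of order 4.

3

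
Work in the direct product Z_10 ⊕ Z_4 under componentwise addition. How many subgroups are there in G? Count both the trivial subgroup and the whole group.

16

|G| = 40, so by Lagrange every subgroup order divides 40. Divisors: 1, 2, 4, 5, 8, 10, 20, 40.
Subgroups by order — order 1: 1; order 2: 3; order 4: 3; order 5: 1; order 8: 1; order 10: 3; order 20: 3; order 40: 1.
Total: 1 + 3 + 3 + 1 + 1 + 3 + 3 + 1 = 16.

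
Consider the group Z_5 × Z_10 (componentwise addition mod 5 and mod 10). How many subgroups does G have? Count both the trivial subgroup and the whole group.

|G| = 50, so by Lagrange every subgroup order divides 50. Divisors: 1, 2, 5, 10, 25, 50.
Subgroups by order — order 1: 1; order 2: 1; order 5: 6; order 10: 6; order 25: 1; order 50: 1.
Total: 1 + 1 + 6 + 6 + 1 + 1 = 16.

16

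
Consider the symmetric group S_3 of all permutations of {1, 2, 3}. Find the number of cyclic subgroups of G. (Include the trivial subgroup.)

5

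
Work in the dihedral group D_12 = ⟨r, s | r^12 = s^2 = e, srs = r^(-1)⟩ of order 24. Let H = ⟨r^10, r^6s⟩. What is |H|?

|⟨r^10⟩| = 6 and |⟨r^6s⟩| = 2, so |H| is a multiple of lcm(6, 2) = 6 and divides |G| = 24.
Closing under the operation: H = {e, r^2, r^4, r^6, r^8, r^10, s, r^2s, r^4s, r^6s, r^8s, r^10s}, so |H| = 12.

12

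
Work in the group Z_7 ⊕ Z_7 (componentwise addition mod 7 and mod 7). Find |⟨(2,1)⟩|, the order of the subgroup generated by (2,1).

The order of (2,1) in Z_7 × Z_7 is lcm(ord(2) in Z_7, ord(1) in Z_7).
ord(2) = 7 and ord(1) = 7, so |⟨(2,1)⟩| = lcm(7, 7) = 7.

7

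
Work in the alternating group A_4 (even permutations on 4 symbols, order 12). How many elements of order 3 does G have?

The elements of order 3 are: (2 3 4), (2 4 3), (1 2 3), (1 2 4), (1 3 2), (1 3 4), (1 4 2), (1 4 3).
That's 8.

8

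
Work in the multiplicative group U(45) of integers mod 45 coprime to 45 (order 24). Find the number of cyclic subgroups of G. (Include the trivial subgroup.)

12

Each element a generates a cyclic subgroup ⟨a⟩; distinct elements may generate the same one (a cyclic group of order d has φ(d) generators).
Cyclic subgroups by order — order 1: 1; order 2: 3; order 3: 1; order 4: 2; order 6: 3; order 12: 2.
Total: 12.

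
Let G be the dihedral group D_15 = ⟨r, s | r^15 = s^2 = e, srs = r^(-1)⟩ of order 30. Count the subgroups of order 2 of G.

|G| = 30 and 2 | 30, so subgroups of order 2 are possible by Lagrange.
The subgroups of order 2 are: {e, r^10s}; {e, r^11s}; {e, r^12s}; {e, r^13s}; … (15 in all).
So G has 15 subgroups of order 2.

15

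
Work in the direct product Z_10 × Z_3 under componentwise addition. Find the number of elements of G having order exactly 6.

2

An element (a,b) has order lcm(ord(a), ord(b)); count pairs with lcm equal to 6.
Enumerating gives 2 such elements.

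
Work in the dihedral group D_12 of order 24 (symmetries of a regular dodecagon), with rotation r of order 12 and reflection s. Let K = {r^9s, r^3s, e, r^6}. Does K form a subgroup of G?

Yes

|K| = 4 divides |G| = 24, consistent with Lagrange.
K contains the identity, every element's inverse is in K, and K is closed under ·: it is a subgroup.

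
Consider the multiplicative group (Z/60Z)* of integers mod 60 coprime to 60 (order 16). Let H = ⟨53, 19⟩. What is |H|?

|⟨53⟩| = 4 and |⟨19⟩| = 2, so |H| is a multiple of lcm(4, 2) = 4 and divides |G| = 16.
Closing under the operation: H = {1, 17, 19, 23, 31, 47, 49, 53}, so |H| = 8.

8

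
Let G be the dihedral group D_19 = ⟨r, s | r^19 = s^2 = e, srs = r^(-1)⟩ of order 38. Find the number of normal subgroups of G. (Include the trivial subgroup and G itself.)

3

G has 22 subgroups. Checking conjugation-invariance by order — order 1: 1/1 normal; order 2: 0/19 normal; order 19: 1/1 normal; order 38: 1/1 normal.
Total normal subgroups: 3.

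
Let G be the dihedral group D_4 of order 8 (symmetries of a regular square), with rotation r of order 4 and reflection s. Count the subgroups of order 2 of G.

5

|G| = 8 and 2 | 8, so subgroups of order 2 are possible by Lagrange.
The subgroups of order 2 are: {e, r^2}; {e, r^2s}; {e, r^3s}; {e, rs}; … (5 in all).
So G has 5 subgroups of order 2.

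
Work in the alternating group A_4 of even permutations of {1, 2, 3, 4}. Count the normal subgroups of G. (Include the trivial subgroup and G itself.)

G has 10 subgroups. Checking conjugation-invariance by order — order 1: 1/1 normal; order 2: 0/3 normal; order 3: 0/4 normal; order 4: 1/1 normal; order 12: 1/1 normal.
Total normal subgroups: 3.

3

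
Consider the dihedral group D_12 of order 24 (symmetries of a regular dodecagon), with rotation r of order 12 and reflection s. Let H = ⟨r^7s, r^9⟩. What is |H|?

8

|⟨r^7s⟩| = 2 and |⟨r^9⟩| = 4, so |H| is a multiple of lcm(2, 4) = 4 and divides |G| = 24.
Closing under the operation: H = {e, r^3, r^6, r^9, rs, r^4s, r^7s, r^10s}, so |H| = 8.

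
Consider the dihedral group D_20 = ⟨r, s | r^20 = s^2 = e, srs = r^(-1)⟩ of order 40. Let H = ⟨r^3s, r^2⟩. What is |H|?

20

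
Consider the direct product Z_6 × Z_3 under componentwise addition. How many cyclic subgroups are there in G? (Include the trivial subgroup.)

Each element a generates a cyclic subgroup ⟨a⟩; distinct elements may generate the same one (a cyclic group of order d has φ(d) generators).
Cyclic subgroups by order — order 1: 1; order 2: 1; order 3: 4; order 6: 4.
Total: 10.

10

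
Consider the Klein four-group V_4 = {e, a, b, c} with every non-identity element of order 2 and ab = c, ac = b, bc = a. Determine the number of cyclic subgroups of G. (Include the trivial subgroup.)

Group the elements of G by the cyclic subgroup they generate; each cyclic subgroup of order d accounts for φ(d) elements.
Cyclic subgroups by order — order 1: 1; order 2: 3.
Total: 4.

4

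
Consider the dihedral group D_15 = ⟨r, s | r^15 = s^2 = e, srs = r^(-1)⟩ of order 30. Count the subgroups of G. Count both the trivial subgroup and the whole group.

28

|G| = 30, so by Lagrange every subgroup order divides 30. Divisors: 1, 2, 3, 5, 6, 10, 15, 30.
Subgroups by order — order 1: 1; order 2: 15; order 3: 1; order 5: 1; order 6: 5; order 10: 3; order 15: 1; order 30: 1.
Total: 1 + 15 + 1 + 1 + 5 + 3 + 1 + 1 = 28.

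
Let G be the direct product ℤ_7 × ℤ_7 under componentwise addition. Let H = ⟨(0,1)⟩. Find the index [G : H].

|⟨(0,1)⟩| = 7 and |G| = 49.
By Lagrange, [G : H] = |G|/|H| = 49/7 = 7.

7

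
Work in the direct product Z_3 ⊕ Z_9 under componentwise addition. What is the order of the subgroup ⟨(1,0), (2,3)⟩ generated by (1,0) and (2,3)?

9

|⟨(1,0)⟩| = 3 and |⟨(2,3)⟩| = 3, so |H| is a multiple of lcm(3, 3) = 3 and divides |G| = 27.
Closing under the operation: H = {(0,0), (0,3), (0,6), (1,0), (1,3), (1,6), (2,0), (2,3), (2,6)}, so |H| = 9.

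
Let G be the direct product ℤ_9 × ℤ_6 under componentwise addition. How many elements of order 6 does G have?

8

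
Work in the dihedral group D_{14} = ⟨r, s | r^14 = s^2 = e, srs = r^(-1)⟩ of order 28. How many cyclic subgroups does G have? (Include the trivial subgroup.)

18

Group the elements of G by the cyclic subgroup they generate; each cyclic subgroup of order d accounts for φ(d) elements.
Cyclic subgroups by order — order 1: 1; order 2: 15; order 7: 1; order 14: 1.
Total: 18.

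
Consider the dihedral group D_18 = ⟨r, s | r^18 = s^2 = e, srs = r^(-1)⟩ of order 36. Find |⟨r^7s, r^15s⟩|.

|⟨r^7s⟩| = 2 and |⟨r^15s⟩| = 2, so |H| is a multiple of lcm(2, 2) = 2 and divides |G| = 36.
Closing under the operation: H = {e, r^2, r^4, r^6, r^8, r^10, r^12, r^14, r^16, rs, r^3s, r^5s, r^7s, r^9s, r^11s, r^13s, r^15s, r^17s}, so |H| = 18.

18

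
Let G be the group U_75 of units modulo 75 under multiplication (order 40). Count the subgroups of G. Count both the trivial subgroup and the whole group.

16

|G| = 40, so by Lagrange every subgroup order divides 40. Divisors: 1, 2, 4, 5, 8, 10, 20, 40.
Subgroups by order — order 1: 1; order 2: 3; order 4: 3; order 5: 1; order 8: 1; order 10: 3; order 20: 3; order 40: 1.
Total: 1 + 3 + 3 + 1 + 1 + 3 + 3 + 1 = 16.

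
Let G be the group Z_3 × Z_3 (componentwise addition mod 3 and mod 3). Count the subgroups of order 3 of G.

4

|G| = 9 and 3 | 9, so subgroups of order 3 are possible by Lagrange.
The subgroups of order 3 are: {(0,0), (0,1), (0,2)}; {(0,0), (1,0), (2,0)}; {(0,0), (1,1), (2,2)}; {(0,0), (1,2), (2,1)}.
So G has 4 subgroups of order 3.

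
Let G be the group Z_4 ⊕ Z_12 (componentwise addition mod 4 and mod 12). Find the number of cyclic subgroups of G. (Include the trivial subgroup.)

20

Group the elements of G by the cyclic subgroup they generate; each cyclic subgroup of order d accounts for φ(d) elements.
Cyclic subgroups by order — order 1: 1; order 2: 3; order 3: 1; order 4: 6; order 6: 3; order 12: 6.
Total: 20.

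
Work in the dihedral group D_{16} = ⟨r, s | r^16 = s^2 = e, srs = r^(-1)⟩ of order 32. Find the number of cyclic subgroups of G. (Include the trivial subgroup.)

21

Group the elements of G by the cyclic subgroup they generate; each cyclic subgroup of order d accounts for φ(d) elements.
Cyclic subgroups by order — order 1: 1; order 2: 17; order 4: 1; order 8: 1; order 16: 1.
Total: 21.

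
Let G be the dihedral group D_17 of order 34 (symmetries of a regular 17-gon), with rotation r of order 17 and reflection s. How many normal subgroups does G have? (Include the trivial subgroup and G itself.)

3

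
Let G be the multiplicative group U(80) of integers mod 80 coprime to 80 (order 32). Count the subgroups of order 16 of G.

|G| = 32 and 16 | 32, so subgroups of order 16 are possible by Lagrange.
The subgroups of order 16 are: {1, 7, 9, 11, 13, 19, 23, 37, 41, 47, 49, 51, 53, 59, 63, 77}; {1, 3, 9, 11, 17, 19, 27, 33, 41, 43, 49, 51, 57, 59, 67, 73}; {1, 9, 11, 19, 21, 29, 31, 39, 41, 49, 51, 59, 61, 69, 71, 79}; {1, 9, 13, 17, 21, 29, 33, 37, 41, 49, 53, 57, 61, 69, 73, 77}; … (7 in all).
So G has 7 subgroups of order 16.

7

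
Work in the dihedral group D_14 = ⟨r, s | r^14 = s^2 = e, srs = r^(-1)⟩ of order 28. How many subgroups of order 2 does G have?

15

|G| = 28 and 2 | 28, so subgroups of order 2 are possible by Lagrange.
The subgroups of order 2 are: {e, r^10s}; {e, r^11s}; {e, r^12s}; {e, r^13s}; … (15 in all).
So G has 15 subgroups of order 2.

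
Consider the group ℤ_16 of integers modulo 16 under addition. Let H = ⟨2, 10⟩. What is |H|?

8

|⟨2⟩| = 8 and |⟨10⟩| = 8, so |H| is a multiple of lcm(8, 8) = 8 and divides |G| = 16.
Closing under the operation: H = {0, 2, 4, 6, 8, 10, 12, 14}, so |H| = 8.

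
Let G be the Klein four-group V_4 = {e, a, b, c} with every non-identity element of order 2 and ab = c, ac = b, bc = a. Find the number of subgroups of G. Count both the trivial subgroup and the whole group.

5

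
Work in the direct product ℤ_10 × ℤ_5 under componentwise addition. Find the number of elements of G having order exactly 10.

24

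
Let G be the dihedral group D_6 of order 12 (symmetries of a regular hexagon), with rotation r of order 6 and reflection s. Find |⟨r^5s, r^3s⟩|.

|⟨r^5s⟩| = 2 and |⟨r^3s⟩| = 2, so |H| is a multiple of lcm(2, 2) = 2 and divides |G| = 12.
Closing under the operation: H = {e, r^2, r^4, rs, r^3s, r^5s}, so |H| = 6.

6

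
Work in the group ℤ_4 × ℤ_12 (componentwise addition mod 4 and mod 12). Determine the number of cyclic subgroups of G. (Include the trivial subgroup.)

20

A cyclic subgroup of order d is generated by each of its φ(d) elements of order d, so the cyclic subgroups of order d number (#elements of order d)/φ(d).
Cyclic subgroups by order — order 1: 1; order 2: 3; order 3: 1; order 4: 6; order 6: 3; order 12: 6.
Total: 20.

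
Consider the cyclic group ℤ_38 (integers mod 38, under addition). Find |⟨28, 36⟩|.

19

|⟨28⟩| = 19 and |⟨36⟩| = 19, so |H| is a multiple of lcm(19, 19) = 19 and divides |G| = 38.
Closing under the operation: H = {0, 2, 4, 6, 8, 10, 12, 14, 16, 18, 20, 22, 24, 26, 28, 30, 32, 34, 36}, so |H| = 19.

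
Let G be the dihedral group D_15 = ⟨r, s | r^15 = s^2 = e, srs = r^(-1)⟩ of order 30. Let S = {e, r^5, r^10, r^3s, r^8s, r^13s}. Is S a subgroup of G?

Yes

|S| = 6 divides |G| = 30, consistent with Lagrange.
S contains the identity, every element's inverse is in S, and S is closed under ·: it is a subgroup.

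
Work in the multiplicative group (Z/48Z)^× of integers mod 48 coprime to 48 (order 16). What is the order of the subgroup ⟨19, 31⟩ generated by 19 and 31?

8

|⟨19⟩| = 4 and |⟨31⟩| = 2, so |H| is a multiple of lcm(4, 2) = 4 and divides |G| = 16.
Closing under the operation: H = {1, 7, 13, 19, 25, 31, 37, 43}, so |H| = 8.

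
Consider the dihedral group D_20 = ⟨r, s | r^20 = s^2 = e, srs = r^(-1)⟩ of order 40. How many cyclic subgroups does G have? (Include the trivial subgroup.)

Each element a generates a cyclic subgroup ⟨a⟩; distinct elements may generate the same one (a cyclic group of order d has φ(d) generators).
Cyclic subgroups by order — order 1: 1; order 2: 21; order 4: 1; order 5: 1; order 10: 1; order 20: 1.
Total: 26.

26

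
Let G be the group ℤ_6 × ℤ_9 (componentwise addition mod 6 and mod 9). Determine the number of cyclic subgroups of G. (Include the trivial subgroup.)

16

Group the elements of G by the cyclic subgroup they generate; each cyclic subgroup of order d accounts for φ(d) elements.
Cyclic subgroups by order — order 1: 1; order 2: 1; order 3: 4; order 6: 4; order 9: 3; order 18: 3.
Total: 16.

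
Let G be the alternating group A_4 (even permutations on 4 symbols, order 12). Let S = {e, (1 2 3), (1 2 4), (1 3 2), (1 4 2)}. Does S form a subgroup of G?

No

|S| = 5 does not divide |G| = 12, so by Lagrange S is not a subgroup.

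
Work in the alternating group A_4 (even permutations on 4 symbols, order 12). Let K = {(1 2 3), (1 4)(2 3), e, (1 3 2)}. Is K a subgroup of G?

No

Closure fails: (1 3 2) ∘ (1 4)(2 3) = (1 4 3) ∉ K. So K is not a subgroup.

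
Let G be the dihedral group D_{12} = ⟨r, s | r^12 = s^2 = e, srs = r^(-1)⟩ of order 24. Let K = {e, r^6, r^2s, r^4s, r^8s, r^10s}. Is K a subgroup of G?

Closure fails: r^2s · r^10s = r^4 ∉ K. So K is not a subgroup.

No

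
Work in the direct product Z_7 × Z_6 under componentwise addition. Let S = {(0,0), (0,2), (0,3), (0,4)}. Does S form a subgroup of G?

|S| = 4 does not divide |G| = 42, so by Lagrange S is not a subgroup.

No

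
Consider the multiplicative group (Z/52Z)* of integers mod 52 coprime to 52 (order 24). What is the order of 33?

Compute successive powers of 33 mod 52: 33, 49, 5, 9, 37, 25, 45, 29, …; 33^12 ≡ 1 (mod 52).
So |⟨33⟩| = 12.

12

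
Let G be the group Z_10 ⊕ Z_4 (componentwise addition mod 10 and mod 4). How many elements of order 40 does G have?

0

An element (a,b) has order lcm(ord(a), ord(b)); count pairs with lcm equal to 40.
Enumerating gives 0 such elements.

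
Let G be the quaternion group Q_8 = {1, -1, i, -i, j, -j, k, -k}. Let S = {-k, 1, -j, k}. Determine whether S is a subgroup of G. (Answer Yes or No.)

No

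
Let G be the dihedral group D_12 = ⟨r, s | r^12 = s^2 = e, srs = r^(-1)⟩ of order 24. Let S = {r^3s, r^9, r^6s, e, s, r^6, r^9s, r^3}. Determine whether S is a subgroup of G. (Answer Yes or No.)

|S| = 8 divides |G| = 24, consistent with Lagrange.
S contains the identity, every element's inverse is in S, and S is closed under ·: it is a subgroup.

Yes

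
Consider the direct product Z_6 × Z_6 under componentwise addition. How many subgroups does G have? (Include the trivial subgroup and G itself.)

|G| = 36, so by Lagrange every subgroup order divides 36. Divisors: 1, 2, 3, 4, 6, 9, 12, 18, 36.
Subgroups by order — order 1: 1; order 2: 3; order 3: 4; order 4: 1; order 6: 12; order 9: 1; order 12: 4; order 18: 3; order 36: 1.
Total: 1 + 3 + 4 + 1 + 12 + 1 + 4 + 3 + 1 = 30.

30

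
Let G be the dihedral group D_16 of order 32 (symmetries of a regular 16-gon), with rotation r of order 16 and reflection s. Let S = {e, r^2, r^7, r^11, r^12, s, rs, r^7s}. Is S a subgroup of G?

r^12 ∈ S but its inverse r^4 ∉ S, so S is not a subgroup.

No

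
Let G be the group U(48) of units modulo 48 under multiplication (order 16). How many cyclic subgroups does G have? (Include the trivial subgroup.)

12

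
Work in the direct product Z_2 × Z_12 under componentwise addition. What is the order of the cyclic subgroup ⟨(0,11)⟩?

12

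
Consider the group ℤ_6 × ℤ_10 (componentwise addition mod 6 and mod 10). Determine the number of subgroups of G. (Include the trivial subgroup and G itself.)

20

|G| = 60, so by Lagrange every subgroup order divides 60. Divisors: 1, 2, 3, 4, 5, 6, 10, 12, 15, 20, 30, 60.
Subgroups by order — order 1: 1; order 2: 3; order 3: 1; order 4: 1; order 5: 1; order 6: 3; order 10: 3; order 12: 1; order 15: 1; order 20: 1; order 30: 3; order 60: 1.
Total: 1 + 3 + 1 + 1 + 1 + 3 + 3 + 1 + 1 + 1 + 3 + 1 = 20.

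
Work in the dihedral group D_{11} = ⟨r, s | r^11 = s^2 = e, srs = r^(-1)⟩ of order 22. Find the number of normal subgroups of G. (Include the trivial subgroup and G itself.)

G has 14 subgroups. Checking conjugation-invariance by order — order 1: 1/1 normal; order 2: 0/11 normal; order 11: 1/1 normal; order 22: 1/1 normal.
Total normal subgroups: 3.

3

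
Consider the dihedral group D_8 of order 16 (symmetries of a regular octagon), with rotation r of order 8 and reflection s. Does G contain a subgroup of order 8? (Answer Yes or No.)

Yes

8 | 16. A subgroup of order 8 is {e, r, r^2, r^3, r^4, r^5, r^6, r^7}.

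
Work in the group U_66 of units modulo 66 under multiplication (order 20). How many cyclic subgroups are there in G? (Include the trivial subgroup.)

Group the elements of G by the cyclic subgroup they generate; each cyclic subgroup of order d accounts for φ(d) elements.
Cyclic subgroups by order — order 1: 1; order 2: 3; order 5: 1; order 10: 3.
Total: 8.

8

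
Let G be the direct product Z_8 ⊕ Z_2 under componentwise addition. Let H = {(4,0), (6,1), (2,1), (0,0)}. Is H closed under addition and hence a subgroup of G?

Yes

|H| = 4 divides |G| = 16, consistent with Lagrange.
H contains the identity, every element's inverse is in H, and H is closed under +: it is a subgroup.
In fact H = ⟨(6,1)⟩.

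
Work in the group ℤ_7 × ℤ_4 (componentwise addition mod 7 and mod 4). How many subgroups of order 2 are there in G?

1

|G| = 28 and 2 | 28, so subgroups of order 2 are possible by Lagrange.
The subgroups of order 2 are: {(0,0), (0,2)}.
So G has 1 subgroup of order 2.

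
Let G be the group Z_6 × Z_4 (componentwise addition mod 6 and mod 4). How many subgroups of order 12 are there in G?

|G| = 24 and 12 | 24, so subgroups of order 12 are possible by Lagrange.
The subgroups of order 12 are: {(0,0), (0,1), (0,2), (0,3), (2,0), (2,1), (2,2), (2,3), (4,0), (4,1), (4,2), (4,3)}; {(0,0), (0,2), (1,0), (1,2), (2,0), (2,2), (3,0), (3,2), (4,0), (4,2), (5,0), (5,2)}; {(0,0), (0,2), (1,1), (1,3), (2,0), (2,2), (3,1), (3,3), (4,0), (4,2), (5,1), (5,3)}.
So G has 3 subgroups of order 12.

3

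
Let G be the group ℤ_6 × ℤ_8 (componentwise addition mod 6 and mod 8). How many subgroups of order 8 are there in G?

3

|G| = 48 and 8 | 48, so subgroups of order 8 are possible by Lagrange.
The subgroups of order 8 are: {(0,0), (0,1), (0,2), (0,3), (0,4), (0,5), (0,6), (0,7)}; {(0,0), (0,2), (0,4), (0,6), (3,0), (3,2), (3,4), (3,6)}; {(0,0), (0,2), (0,4), (0,6), (3,1), (3,3), (3,5), (3,7)}.
So G has 3 subgroups of order 8.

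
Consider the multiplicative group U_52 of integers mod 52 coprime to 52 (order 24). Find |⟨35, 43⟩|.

12

|⟨35⟩| = 6 and |⟨43⟩| = 6, so |H| is a multiple of lcm(6, 6) = 6 and divides |G| = 24.
Closing under the operation: H = {1, 3, 9, 17, 23, 25, 27, 29, 35, 43, 49, 51}, so |H| = 12.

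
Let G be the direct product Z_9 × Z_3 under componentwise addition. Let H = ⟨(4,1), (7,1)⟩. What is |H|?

9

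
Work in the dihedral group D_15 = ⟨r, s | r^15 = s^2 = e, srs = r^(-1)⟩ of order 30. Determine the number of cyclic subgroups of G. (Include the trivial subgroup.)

19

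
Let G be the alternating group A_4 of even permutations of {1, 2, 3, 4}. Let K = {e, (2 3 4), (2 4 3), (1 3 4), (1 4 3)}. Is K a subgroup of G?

No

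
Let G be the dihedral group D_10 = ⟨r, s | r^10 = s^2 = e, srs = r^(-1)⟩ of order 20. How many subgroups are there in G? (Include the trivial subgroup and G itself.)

|G| = 20, so by Lagrange every subgroup order divides 20. Divisors: 1, 2, 4, 5, 10, 20.
Subgroups by order — order 1: 1; order 2: 11; order 4: 5; order 5: 1; order 10: 3; order 20: 1.
Total: 1 + 11 + 5 + 1 + 3 + 1 = 22.

22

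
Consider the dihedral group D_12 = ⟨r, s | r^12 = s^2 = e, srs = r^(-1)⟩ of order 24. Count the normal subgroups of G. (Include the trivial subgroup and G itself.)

9

G has 34 subgroups. Checking conjugation-invariance by order — order 1: 1/1 normal; order 2: 1/13 normal; order 3: 1/1 normal; order 4: 1/7 normal; order 6: 1/5 normal; order 8: 0/3 normal; order 12: 3/3 normal; order 24: 1/1 normal.
Total normal subgroups: 9.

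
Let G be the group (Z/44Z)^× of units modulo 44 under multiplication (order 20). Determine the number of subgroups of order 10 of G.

3

|G| = 20 and 10 | 20, so subgroups of order 10 are possible by Lagrange.
The subgroups of order 10 are: {1, 5, 9, 13, 17, 21, 25, 29, 37, 41}; {1, 3, 5, 9, 15, 23, 25, 27, 31, 37}; {1, 5, 7, 9, 19, 25, 35, 37, 39, 43}.
So G has 3 subgroups of order 10.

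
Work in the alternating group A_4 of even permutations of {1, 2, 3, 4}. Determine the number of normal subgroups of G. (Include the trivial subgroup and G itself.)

G has 10 subgroups. Checking conjugation-invariance by order — order 1: 1/1 normal; order 2: 0/3 normal; order 3: 0/4 normal; order 4: 1/1 normal; order 12: 1/1 normal.
Total normal subgroups: 3.

3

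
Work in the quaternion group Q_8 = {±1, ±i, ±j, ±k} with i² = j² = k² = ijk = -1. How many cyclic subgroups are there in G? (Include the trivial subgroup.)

5

A cyclic subgroup of order d is generated by each of its φ(d) elements of order d, so the cyclic subgroups of order d number (#elements of order d)/φ(d).
Cyclic subgroups by order — order 1: 1; order 2: 1; order 4: 3.
Total: 5.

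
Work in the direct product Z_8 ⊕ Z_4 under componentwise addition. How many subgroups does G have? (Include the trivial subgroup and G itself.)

22

|G| = 32, so by Lagrange every subgroup order divides 32. Divisors: 1, 2, 4, 8, 16, 32.
Subgroups by order — order 1: 1; order 2: 3; order 4: 7; order 8: 7; order 16: 3; order 32: 1.
Total: 1 + 3 + 7 + 7 + 3 + 1 = 22.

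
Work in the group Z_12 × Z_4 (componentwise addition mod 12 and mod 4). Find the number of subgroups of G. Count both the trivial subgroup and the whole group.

|G| = 48, so by Lagrange every subgroup order divides 48. Divisors: 1, 2, 3, 4, 6, 8, 12, 16, 24, 48.
Subgroups by order — order 1: 1; order 2: 3; order 3: 1; order 4: 7; order 6: 3; order 8: 3; order 12: 7; order 16: 1; order 24: 3; order 48: 1.
Total: 1 + 3 + 1 + 7 + 3 + 3 + 7 + 1 + 3 + 1 = 30.

30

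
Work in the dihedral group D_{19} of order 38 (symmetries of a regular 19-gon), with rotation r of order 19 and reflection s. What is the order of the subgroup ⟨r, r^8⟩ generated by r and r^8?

19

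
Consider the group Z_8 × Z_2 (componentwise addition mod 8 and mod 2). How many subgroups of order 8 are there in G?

|G| = 16 and 8 | 16, so subgroups of order 8 are possible by Lagrange.
The subgroups of order 8 are: {(0,0), (0,1), (2,0), (2,1), (4,0), (4,1), (6,0), (6,1)}; {(0,0), (1,0), (2,0), (3,0), (4,0), (5,0), (6,0), (7,0)}; {(0,0), (1,1), (2,0), (3,1), (4,0), (5,1), (6,0), (7,1)}.
So G has 3 subgroups of order 8.

3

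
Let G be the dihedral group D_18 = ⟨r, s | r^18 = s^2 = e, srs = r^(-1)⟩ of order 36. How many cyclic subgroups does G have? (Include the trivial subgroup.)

Group the elements of G by the cyclic subgroup they generate; each cyclic subgroup of order d accounts for φ(d) elements.
Cyclic subgroups by order — order 1: 1; order 2: 19; order 3: 1; order 6: 1; order 9: 1; order 18: 1.
Total: 24.

24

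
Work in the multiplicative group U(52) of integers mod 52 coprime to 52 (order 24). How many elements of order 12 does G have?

8

The elements of order 12 are: 7, 11, 15, 19, 33, 37, 41, 45.
That's 8.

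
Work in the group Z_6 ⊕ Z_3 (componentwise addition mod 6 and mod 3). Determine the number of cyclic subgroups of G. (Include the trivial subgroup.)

10

Each element a generates a cyclic subgroup ⟨a⟩; distinct elements may generate the same one (a cyclic group of order d has φ(d) generators).
Cyclic subgroups by order — order 1: 1; order 2: 1; order 3: 4; order 6: 4.
Total: 10.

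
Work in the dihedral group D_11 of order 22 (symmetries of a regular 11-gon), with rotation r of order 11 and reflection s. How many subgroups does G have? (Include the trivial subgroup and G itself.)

14

|G| = 22, so by Lagrange every subgroup order divides 22. Divisors: 1, 2, 11, 22.
Subgroups by order — order 1: 1; order 2: 11; order 11: 1; order 22: 1.
Total: 1 + 11 + 1 + 1 = 14.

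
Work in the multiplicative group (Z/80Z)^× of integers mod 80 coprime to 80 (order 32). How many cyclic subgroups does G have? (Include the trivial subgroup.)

20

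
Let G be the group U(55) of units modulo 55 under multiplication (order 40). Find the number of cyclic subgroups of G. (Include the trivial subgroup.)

12

Each element a generates a cyclic subgroup ⟨a⟩; distinct elements may generate the same one (a cyclic group of order d has φ(d) generators).
Cyclic subgroups by order — order 1: 1; order 2: 3; order 4: 2; order 5: 1; order 10: 3; order 20: 2.
Total: 12.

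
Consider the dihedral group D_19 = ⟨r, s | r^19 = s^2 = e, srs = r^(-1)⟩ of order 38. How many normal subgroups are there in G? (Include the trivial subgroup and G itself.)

G has 22 subgroups. Checking conjugation-invariance by order — order 1: 1/1 normal; order 2: 0/19 normal; order 19: 1/1 normal; order 38: 1/1 normal.
Total normal subgroups: 3.

3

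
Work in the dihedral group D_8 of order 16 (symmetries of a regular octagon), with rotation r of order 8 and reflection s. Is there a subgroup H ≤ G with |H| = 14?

No

14 does not divide |G| = 16, so by Lagrange no subgroup of order 14 exists.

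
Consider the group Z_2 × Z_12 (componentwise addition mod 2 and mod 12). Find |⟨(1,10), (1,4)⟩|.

12

|⟨(1,10)⟩| = 6 and |⟨(1,4)⟩| = 6, so |H| is a multiple of lcm(6, 6) = 6 and divides |G| = 24.
Closing under the operation: H = {(0,0), (0,2), (0,4), (0,6), (0,8), (0,10), (1,0), (1,2), (1,4), (1,6), (1,8), (1,10)}, so |H| = 12.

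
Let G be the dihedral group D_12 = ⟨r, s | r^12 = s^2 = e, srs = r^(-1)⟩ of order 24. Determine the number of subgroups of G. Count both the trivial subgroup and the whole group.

34

|G| = 24, so by Lagrange every subgroup order divides 24. Divisors: 1, 2, 3, 4, 6, 8, 12, 24.
Subgroups by order — order 1: 1; order 2: 13; order 3: 1; order 4: 7; order 6: 5; order 8: 3; order 12: 3; order 24: 1.
Total: 1 + 13 + 1 + 7 + 5 + 3 + 3 + 1 = 34.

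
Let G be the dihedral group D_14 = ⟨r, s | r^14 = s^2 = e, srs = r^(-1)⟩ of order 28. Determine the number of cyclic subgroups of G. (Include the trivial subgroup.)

Each element a generates a cyclic subgroup ⟨a⟩; distinct elements may generate the same one (a cyclic group of order d has φ(d) generators).
Cyclic subgroups by order — order 1: 1; order 2: 15; order 7: 1; order 14: 1.
Total: 18.

18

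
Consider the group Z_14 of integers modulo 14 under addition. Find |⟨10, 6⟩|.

|⟨10⟩| = 7 and |⟨6⟩| = 7, so |H| is a multiple of lcm(7, 7) = 7 and divides |G| = 14.
Closing under the operation: H = {0, 2, 4, 6, 8, 10, 12}, so |H| = 7.

7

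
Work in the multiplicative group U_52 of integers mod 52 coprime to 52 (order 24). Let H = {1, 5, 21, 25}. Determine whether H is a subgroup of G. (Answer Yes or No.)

Yes

|H| = 4 divides |G| = 24, consistent with Lagrange.
H contains the identity, every element's inverse is in H, and H is closed under ·: it is a subgroup.
In fact H = ⟨21⟩.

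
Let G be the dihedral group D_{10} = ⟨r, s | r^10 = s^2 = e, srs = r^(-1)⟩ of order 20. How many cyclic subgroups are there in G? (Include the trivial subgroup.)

14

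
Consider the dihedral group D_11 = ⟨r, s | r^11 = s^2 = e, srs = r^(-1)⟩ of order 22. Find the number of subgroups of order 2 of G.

|G| = 22 and 2 | 22, so subgroups of order 2 are possible by Lagrange.
The subgroups of order 2 are: {e, r^10s}; {e, r^2s}; {e, r^3s}; {e, r^4s}; … (11 in all).
So G has 11 subgroups of order 2.

11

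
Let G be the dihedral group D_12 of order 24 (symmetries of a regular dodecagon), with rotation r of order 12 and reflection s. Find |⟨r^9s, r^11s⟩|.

|⟨r^9s⟩| = 2 and |⟨r^11s⟩| = 2, so |H| is a multiple of lcm(2, 2) = 2 and divides |G| = 24.
Closing under the operation: H = {e, r^2, r^4, r^6, r^8, r^10, rs, r^3s, r^5s, r^7s, r^9s, r^11s}, so |H| = 12.

12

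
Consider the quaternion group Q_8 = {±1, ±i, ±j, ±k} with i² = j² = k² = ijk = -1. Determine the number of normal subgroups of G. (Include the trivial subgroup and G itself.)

6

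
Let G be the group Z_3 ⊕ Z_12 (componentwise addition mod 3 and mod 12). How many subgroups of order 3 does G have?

4

|G| = 36 and 3 | 36, so subgroups of order 3 are possible by Lagrange.
The subgroups of order 3 are: {(0,0), (0,4), (0,8)}; {(0,0), (1,0), (2,0)}; {(0,0), (1,4), (2,8)}; {(0,0), (1,8), (2,4)}.
So G has 4 subgroups of order 3.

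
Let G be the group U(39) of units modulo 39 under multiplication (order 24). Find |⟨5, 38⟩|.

8

|⟨5⟩| = 4 and |⟨38⟩| = 2, so |H| is a multiple of lcm(4, 2) = 4 and divides |G| = 24.
Closing under the operation: H = {1, 5, 8, 14, 25, 31, 34, 38}, so |H| = 8.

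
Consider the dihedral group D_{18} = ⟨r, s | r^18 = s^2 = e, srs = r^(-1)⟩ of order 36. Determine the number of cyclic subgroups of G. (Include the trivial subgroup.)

A cyclic subgroup of order d is generated by each of its φ(d) elements of order d, so the cyclic subgroups of order d number (#elements of order d)/φ(d).
Cyclic subgroups by order — order 1: 1; order 2: 19; order 3: 1; order 6: 1; order 9: 1; order 18: 1.
Total: 24.

24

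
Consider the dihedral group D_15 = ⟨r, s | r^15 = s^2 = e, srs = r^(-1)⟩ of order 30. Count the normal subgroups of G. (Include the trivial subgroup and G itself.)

G has 28 subgroups. Checking conjugation-invariance by order — order 1: 1/1 normal; order 2: 0/15 normal; order 3: 1/1 normal; order 5: 1/1 normal; order 6: 0/5 normal; order 10: 0/3 normal; order 15: 1/1 normal; order 30: 1/1 normal.
Total normal subgroups: 5.

5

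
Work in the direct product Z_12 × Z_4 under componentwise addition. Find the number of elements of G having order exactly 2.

3

An element (a,b) has order lcm(ord(a), ord(b)); count pairs with lcm equal to 2.
Enumerating gives 3 such elements.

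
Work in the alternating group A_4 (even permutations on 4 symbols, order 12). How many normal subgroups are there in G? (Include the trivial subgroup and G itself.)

3

G has 10 subgroups. Checking conjugation-invariance by order — order 1: 1/1 normal; order 2: 0/3 normal; order 3: 0/4 normal; order 4: 1/1 normal; order 12: 1/1 normal.
Total normal subgroups: 3.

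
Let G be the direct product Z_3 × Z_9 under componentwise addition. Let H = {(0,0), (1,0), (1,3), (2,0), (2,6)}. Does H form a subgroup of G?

|H| = 5 does not divide |G| = 27, so by Lagrange H is not a subgroup.

No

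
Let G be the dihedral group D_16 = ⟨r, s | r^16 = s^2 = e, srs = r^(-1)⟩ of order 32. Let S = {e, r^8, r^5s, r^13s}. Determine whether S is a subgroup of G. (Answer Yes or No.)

Yes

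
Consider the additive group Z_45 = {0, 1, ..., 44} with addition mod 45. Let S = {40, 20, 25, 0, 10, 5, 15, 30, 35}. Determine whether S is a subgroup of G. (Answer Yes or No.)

|S| = 9 divides |G| = 45, consistent with Lagrange.
S contains the identity, every element's inverse is in S, and S is closed under +: it is a subgroup.
In fact S = ⟨35⟩.

Yes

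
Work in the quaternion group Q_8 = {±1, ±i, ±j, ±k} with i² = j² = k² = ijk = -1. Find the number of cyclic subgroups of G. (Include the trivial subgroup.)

5

Group the elements of G by the cyclic subgroup they generate; each cyclic subgroup of order d accounts for φ(d) elements.
Cyclic subgroups by order — order 1: 1; order 2: 1; order 4: 3.
Total: 5.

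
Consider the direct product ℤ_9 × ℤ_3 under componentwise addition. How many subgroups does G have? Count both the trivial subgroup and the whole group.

10

|G| = 27, so by Lagrange every subgroup order divides 27. Divisors: 1, 3, 9, 27.
Subgroups by order — order 1: 1; order 3: 4; order 9: 4; order 27: 1.
Total: 1 + 4 + 4 + 1 = 10.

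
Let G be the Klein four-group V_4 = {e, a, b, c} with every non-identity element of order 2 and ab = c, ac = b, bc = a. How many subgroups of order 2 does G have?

|G| = 4 and 2 | 4, so subgroups of order 2 are possible by Lagrange.
The subgroups of order 2 are: {e, a}; {e, b}; {e, c}.
So G has 3 subgroups of order 2.

3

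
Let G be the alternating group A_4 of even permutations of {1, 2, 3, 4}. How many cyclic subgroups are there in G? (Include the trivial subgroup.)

A cyclic subgroup of order d is generated by each of its φ(d) elements of order d, so the cyclic subgroups of order d number (#elements of order d)/φ(d).
Cyclic subgroups by order — order 1: 1; order 2: 3; order 3: 4.
Total: 8.

8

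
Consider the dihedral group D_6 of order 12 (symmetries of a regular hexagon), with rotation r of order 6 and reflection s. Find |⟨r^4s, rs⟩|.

|⟨r^4s⟩| = 2 and |⟨rs⟩| = 2, so |H| is a multiple of lcm(2, 2) = 2 and divides |G| = 12.
Closing under the operation: H = {e, r^3, rs, r^4s}, so |H| = 4.

4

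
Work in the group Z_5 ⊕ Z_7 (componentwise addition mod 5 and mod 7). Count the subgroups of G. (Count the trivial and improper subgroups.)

4

|G| = 35, so by Lagrange every subgroup order divides 35. Divisors: 1, 5, 7, 35.
Subgroups by order — order 1: 1; order 5: 1; order 7: 1; order 35: 1.
Total: 1 + 1 + 1 + 1 = 4.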